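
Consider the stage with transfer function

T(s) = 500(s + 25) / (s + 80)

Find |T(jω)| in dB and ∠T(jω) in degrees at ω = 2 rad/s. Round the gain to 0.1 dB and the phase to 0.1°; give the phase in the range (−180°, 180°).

43.9 dB, 3.1°

At s = jω = j2:
zero (s+25): 25 + j2 → |·| = √(25²+2²) = √629 ≈ 25.08, ∠ = arctan(2/25) ≈ 4.57°
pole (s+80): 80 + j2 → |·| = √(80²+2²) = √6404 ≈ 80.025, ∠ = arctan(2/80) ≈ 1.43°
|T| = 500 · 25.08 / 80.025 ≈ 156.7
Gain = 20 log₁₀(156.7) ≈ 43.90 dB
∠T = 4.57° − 1.43° = 3.14°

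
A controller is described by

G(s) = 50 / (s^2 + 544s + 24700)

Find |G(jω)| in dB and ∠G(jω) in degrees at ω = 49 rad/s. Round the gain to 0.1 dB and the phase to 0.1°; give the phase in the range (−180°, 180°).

Substitute s = j49:
Numerator: 50 = 50 + j0
Denominator: (j49)^2 + 544(j49) + 24700 = 22299 + j26656
|N| = √(50² + 0²) ≈ 50, ∠N ≈ 0.00°
|D| = √(22299² + 26656²) ≈ 34753, ∠D ≈ 50.09°
|G| = 50 / 34753 ≈ 0.0014387
Gain = 20 log₁₀(0.0014387) ≈ -56.84 dB
∠G = 0.00° − 50.09° = -50.09°

-56.8 dB, -50.1°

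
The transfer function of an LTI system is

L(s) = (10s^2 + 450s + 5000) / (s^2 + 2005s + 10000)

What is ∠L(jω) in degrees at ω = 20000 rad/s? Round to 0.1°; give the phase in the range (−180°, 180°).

Substitute s = j20000:
Numerator: 10(j20000)^2 + 450(j20000) + 5000 = -3999995000 + j9000000
Denominator: (j20000)^2 + 2005(j20000) + 10000 = -399990000 + j40100000
|N| = √(3999995000² + 9000000²) ≈ 4e+09, ∠N ≈ 179.87°
|D| = √(399990000² + 40100000²) ≈ 4.02e+08, ∠D ≈ 174.28°
∠L = 179.87° − 174.28° = 5.59°

5.6°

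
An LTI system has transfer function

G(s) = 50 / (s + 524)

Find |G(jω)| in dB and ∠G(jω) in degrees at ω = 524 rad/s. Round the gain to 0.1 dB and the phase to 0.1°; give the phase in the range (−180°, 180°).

-23.4 dB, -45.0°

At s = jω = j524:
pole (s+524): 524 + j524 → |·| = √(524²+524²) = √549152 ≈ 741.05, ∠ = arctan(524/524) ≈ 45.00°
|G| = 50 / 741.05 ≈ 0.067472
Gain = 20 log₁₀(0.067472) ≈ -23.42 dB
∠G = 0.00° − 45.00° = -45.00°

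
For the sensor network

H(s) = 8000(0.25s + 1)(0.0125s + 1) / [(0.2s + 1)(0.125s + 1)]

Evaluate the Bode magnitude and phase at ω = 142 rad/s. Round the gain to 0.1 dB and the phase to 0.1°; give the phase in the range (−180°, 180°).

61.2 dB, -25.8°

At ω = 142 rad/s:
zero (1 + j142·0.25) = 1 + j35.5 → |·| ≈ 35.514, ∠ ≈ 88.39°
zero (1 + j142·0.0125) = 1 + j1.775 → |·| ≈ 2.0373, ∠ ≈ 60.60°
pole (1 + j142·0.2) = 1 + j28.4 → |·| ≈ 28.418, ∠ ≈ 87.98°
pole (1 + j142·0.125) = 1 + j17.75 → |·| ≈ 17.778, ∠ ≈ 86.78°
|H| = 8000 · 35.514 · 2.0373 / (28.418 · 17.778) ≈ 1145.7
Gain = 20 log₁₀(1145.7) ≈ 61.18 dB
∠H = (88.39° + 60.60°) − (87.98° + 86.78°) = -25.77°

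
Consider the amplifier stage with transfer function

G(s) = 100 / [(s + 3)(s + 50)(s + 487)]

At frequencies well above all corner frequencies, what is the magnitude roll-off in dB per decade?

Each pole contributes −20 dB/decade at high frequency; each zero contributes +20 dB/decade.
Net: 0 zero(s) − 3 pole(s) → -60 dB/decade.

-60 dB/decade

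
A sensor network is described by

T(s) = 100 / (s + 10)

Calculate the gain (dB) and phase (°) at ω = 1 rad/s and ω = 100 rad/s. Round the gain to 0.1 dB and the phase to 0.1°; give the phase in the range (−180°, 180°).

At s = jω = j1:
pole (s+10): 10 + j1 → |·| = √(10²+1²) = √101 ≈ 10.05, ∠ = arctan(1/10) ≈ 5.71°
|T| = 100 / 10.05 ≈ 9.9502
Gain = 20 log₁₀(9.9502) ≈ 19.96 dB
∠T = 0.00° − 5.71° = -5.71°

At s = jω = j100:
pole (s+10): 10 + j100 → |·| = √(10²+100²) = √10100 ≈ 100.5, ∠ = arctan(100/10) ≈ 84.29°
|T| = 100 / 100.5 ≈ 0.99502
Gain = 20 log₁₀(0.99502) ≈ -0.04 dB
∠T = 0.00° − 84.29° = -84.29°

ω = 1: 20.0 dB, -5.7°; ω = 100: -0.0 dB, -84.3°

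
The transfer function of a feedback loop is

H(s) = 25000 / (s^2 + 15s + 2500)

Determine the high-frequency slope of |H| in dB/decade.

-40 dB/decade

Each pole contributes −20 dB/decade at high frequency; each zero contributes +20 dB/decade.
Net: 0 zero(s) − 2 pole(s) → -40 dB/decade.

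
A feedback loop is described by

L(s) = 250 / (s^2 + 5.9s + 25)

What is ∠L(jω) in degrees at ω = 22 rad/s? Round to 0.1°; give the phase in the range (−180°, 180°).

At s = jω = j22:
quadratic: (j22)² + 5.9·j22 + 25 = -459 + j129.8 → |·| ≈ 477, ∠ ≈ 164.21°
∠L = 0.00° − 164.21° = -164.21°

-164.2°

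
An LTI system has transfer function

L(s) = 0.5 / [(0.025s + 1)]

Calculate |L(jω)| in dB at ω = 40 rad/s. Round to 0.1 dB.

At ω = 40 rad/s:
pole (1 + j40·0.025) = 1 + j1 → |·| ≈ 1.4142, ∠ ≈ 45.00°
|L| = 0.5 · 1 / (1.4142) ≈ 0.35356
Gain = 20 log₁₀(0.35356) ≈ -9.03 dB

-9.0 dB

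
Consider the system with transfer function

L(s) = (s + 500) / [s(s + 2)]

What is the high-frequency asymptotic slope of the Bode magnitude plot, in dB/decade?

-20 dB/decade

Each pole contributes −20 dB/decade at high frequency; each zero contributes +20 dB/decade.
Net: 1 zero(s) − 2 pole(s) → -20 dB/decade.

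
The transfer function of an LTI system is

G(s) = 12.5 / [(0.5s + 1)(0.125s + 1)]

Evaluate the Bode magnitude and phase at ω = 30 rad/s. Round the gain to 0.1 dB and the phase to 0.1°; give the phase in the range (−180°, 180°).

-13.4 dB, -161.3°

At ω = 30 rad/s:
pole (1 + j30·0.5) = 1 + j15 → |·| ≈ 15.033, ∠ ≈ 86.19°
pole (1 + j30·0.125) = 1 + j3.75 → |·| ≈ 3.881, ∠ ≈ 75.07°
|G| = 12.5 · 1 / (15.033 · 3.881) ≈ 0.21425
Gain = 20 log₁₀(0.21425) ≈ -13.38 dB
∠G = (0°) − (86.19° + 75.07°) = -161.26°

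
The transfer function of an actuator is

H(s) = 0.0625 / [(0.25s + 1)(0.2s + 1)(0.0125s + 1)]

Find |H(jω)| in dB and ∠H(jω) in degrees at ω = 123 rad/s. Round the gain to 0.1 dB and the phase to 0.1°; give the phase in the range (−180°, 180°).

-86.9 dB, 127.2°

At ω = 123 rad/s:
pole (1 + j123·0.25) = 1 + j30.75 → |·| ≈ 30.766, ∠ ≈ 88.14°
pole (1 + j123·0.2) = 1 + j24.6 → |·| ≈ 24.62, ∠ ≈ 87.67°
pole (1 + j123·0.0125) = 1 + j1.5375 → |·| ≈ 1.8341, ∠ ≈ 56.96°
|H| = 0.0625 · 1 / (30.766 · 24.62 · 1.8341) ≈ 4.4988e-05
Gain = 20 log₁₀(4.4988e-05) ≈ -86.94 dB
∠H = (0°) − (88.14° + 87.67° + 56.96°) = -232.77° ≡ 127.23° (principal value)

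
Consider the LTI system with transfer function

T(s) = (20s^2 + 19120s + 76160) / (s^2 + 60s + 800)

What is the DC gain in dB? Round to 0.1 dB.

39.6 dB

T(0) = 76160 / 800 = 95.2
20 log₁₀(95.2) ≈ 39.57 dB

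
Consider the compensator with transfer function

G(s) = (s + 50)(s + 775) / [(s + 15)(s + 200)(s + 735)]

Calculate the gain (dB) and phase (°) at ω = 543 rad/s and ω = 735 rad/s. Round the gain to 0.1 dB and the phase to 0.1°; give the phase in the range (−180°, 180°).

ω = 543: -54.9 dB, -74.9°; ω = 735: -57.4 dB, -79.0°

At s = jω = j543:
zero (s+50): 50 + j543 → |·| = √(50²+543²) = √297349 ≈ 545.3, ∠ = arctan(543/50) ≈ 84.74°
zero (s+775): 775 + j543 → |·| = √(775²+543²) = √895474 ≈ 946.29, ∠ = arctan(543/775) ≈ 35.02°
pole (s+15): 15 + j543 → |·| = √(15²+543²) = √295074 ≈ 543.21, ∠ = arctan(543/15) ≈ 88.42°
pole (s+200): 200 + j543 → |·| = √(200²+543²) = √334849 ≈ 578.66, ∠ = arctan(543/200) ≈ 69.78°
pole (s+735): 735 + j543 → |·| = √(735²+543²) = √835074 ≈ 913.82, ∠ = arctan(543/735) ≈ 36.46°
|G| = 1 · 5.1601e+05 / 2.8724e+08 ≈ 0.0017964
Gain = 20 log₁₀(0.0017964) ≈ -54.91 dB
∠G = 119.76° − 194.66° = -74.90°

At s = jω = j735:
zero (s+50): 50 + j735 → |·| = √(50²+735²) = √542725 ≈ 736.7, ∠ = arctan(735/50) ≈ 86.11°
zero (s+775): 775 + j735 → |·| = √(775²+735²) = √1140850 ≈ 1068.1, ∠ = arctan(735/775) ≈ 43.48°
pole (s+15): 15 + j735 → |·| = √(15²+735²) = √540450 ≈ 735.15, ∠ = arctan(735/15) ≈ 88.83°
pole (s+200): 200 + j735 → |·| = √(200²+735²) = √580225 ≈ 761.73, ∠ = arctan(735/200) ≈ 74.78°
pole (s+735): 735 + j735 → |·| = √(735²+735²) = √1080450 ≈ 1039.4, ∠ = arctan(735/735) ≈ 45.00°
|G| = 1 · 7.8687e+05 / 5.8205e+08 ≈ 0.0013519
Gain = 20 log₁₀(0.0013519) ≈ -57.38 dB
∠G = 129.59° − 208.61° = -79.02°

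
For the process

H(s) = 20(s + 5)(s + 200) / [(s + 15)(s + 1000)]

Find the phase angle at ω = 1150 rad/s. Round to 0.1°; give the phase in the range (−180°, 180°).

31.6°

At s = jω = j1150:
zero (s+5): 5 + j1150 → |·| = √(5²+1150²) = √1322525 ≈ 1150, ∠ = arctan(1150/5) ≈ 89.75°
zero (s+200): 200 + j1150 → |·| = √(200²+1150²) = √1362500 ≈ 1167.3, ∠ = arctan(1150/200) ≈ 80.13°
pole (s+15): 15 + j1150 → |·| = √(15²+1150²) = √1322725 ≈ 1150.1, ∠ = arctan(1150/15) ≈ 89.25°
pole (s+1000): 1000 + j1150 → |·| = √(1000²+1150²) = √2322500 ≈ 1524, ∠ = arctan(1150/1000) ≈ 48.99°
∠H = 169.88° − 138.24° = 31.64°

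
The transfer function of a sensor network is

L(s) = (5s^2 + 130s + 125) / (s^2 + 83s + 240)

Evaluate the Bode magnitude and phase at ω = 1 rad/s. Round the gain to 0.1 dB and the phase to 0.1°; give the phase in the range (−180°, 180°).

-3.1 dB, 28.1°

Substitute s = j1:
Numerator: 5(j1)^2 + 130(j1) + 125 = 120 + j130
Denominator: (j1)^2 + 83(j1) + 240 = 239 + j83
|N| = √(120² + 130²) ≈ 176.92, ∠N ≈ 47.29°
|D| = √(239² + 83²) ≈ 253, ∠D ≈ 19.15°
|L| = 176.92 / 253 ≈ 0.69929
Gain = 20 log₁₀(0.69929) ≈ -3.11 dB
∠L = 47.29° − 19.15° = 28.14°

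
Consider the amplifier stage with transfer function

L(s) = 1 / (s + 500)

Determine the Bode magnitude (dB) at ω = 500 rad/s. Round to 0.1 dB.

-57.0 dB

At s = jω = j500:
pole (s+500): 500 + j500 → |·| = √(500²+500²) = √500000 ≈ 707.11, ∠ = arctan(500/500) ≈ 45.00°
|L| = 1 / 707.11 ≈ 0.0014142
Gain = 20 log₁₀(0.0014142) ≈ -56.99 dB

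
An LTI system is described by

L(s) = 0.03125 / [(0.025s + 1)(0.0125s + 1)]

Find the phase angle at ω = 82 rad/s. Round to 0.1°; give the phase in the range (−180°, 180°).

At ω = 82 rad/s:
pole (1 + j82·0.025) = 1 + j2.05 → |·| ≈ 2.2809, ∠ ≈ 64.00°
pole (1 + j82·0.0125) = 1 + j1.025 → |·| ≈ 1.432, ∠ ≈ 45.71°
∠L = (0°) − (64.00° + 45.71°) = -109.71°

-109.7°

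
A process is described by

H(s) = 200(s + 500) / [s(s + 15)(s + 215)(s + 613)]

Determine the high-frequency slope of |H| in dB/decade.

-60 dB/decade

Each pole contributes −20 dB/decade at high frequency; each zero contributes +20 dB/decade.
Net: 1 zero(s) − 4 pole(s) → -60 dB/decade.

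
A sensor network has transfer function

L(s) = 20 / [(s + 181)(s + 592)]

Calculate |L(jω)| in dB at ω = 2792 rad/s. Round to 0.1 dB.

At s = jω = j2792:
pole (s+181): 181 + j2792 → |·| = √(181²+2792²) = √7828025 ≈ 2797.9, ∠ = arctan(2792/181) ≈ 86.29°
pole (s+592): 592 + j2792 → |·| = √(592²+2792²) = √8145728 ≈ 2854.1, ∠ = arctan(2792/592) ≈ 78.03°
|L| = 20 / 7.9855e+06 ≈ 2.5045e-06
Gain = 20 log₁₀(2.5045e-06) ≈ -112.03 dB

-112.0 dB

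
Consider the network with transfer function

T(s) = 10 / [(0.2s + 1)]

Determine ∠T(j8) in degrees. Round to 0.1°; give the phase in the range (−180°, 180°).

At ω = 8 rad/s:
pole (1 + j8·0.2) = 1 + j1.6 → |·| ≈ 1.8868, ∠ ≈ 57.99°
∠T = (0°) − (57.99°) = -57.99°

-58.0°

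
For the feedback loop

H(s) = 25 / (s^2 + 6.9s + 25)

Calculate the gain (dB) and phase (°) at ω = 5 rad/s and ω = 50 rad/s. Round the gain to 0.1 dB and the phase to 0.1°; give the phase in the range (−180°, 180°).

At s = jω = j5:
quadratic: (j5)² + 6.9·j5 + 25 = 0 + j34.5 → |·| ≈ 34.5, ∠ ≈ 90.00°
|H| = 25 / 34.5 ≈ 0.72464
Gain = 20 log₁₀(0.72464) ≈ -2.80 dB
∠H = 0.00° − 90.00° = -90.00°

At s = jω = j50:
quadratic: (j50)² + 6.9·j50 + 25 = -2475 + j345 → |·| ≈ 2498.9, ∠ ≈ 172.06°
|H| = 25 / 2498.9 ≈ 0.010004
Gain = 20 log₁₀(0.010004) ≈ -40.00 dB
∠H = 0.00° − 172.06° = -172.06°

ω = 5: -2.8 dB, -90.0°; ω = 50: -40.0 dB, -172.1°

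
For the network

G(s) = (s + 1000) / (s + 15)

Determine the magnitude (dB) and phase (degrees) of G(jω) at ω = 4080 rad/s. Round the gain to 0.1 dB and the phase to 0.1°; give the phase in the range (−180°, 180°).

Substitute s = j4080:
Numerator: (j4080) + 1000 = 1000 + j4080
Denominator: (j4080) + 15 = 15 + j4080
|N| = √(1000² + 4080²) ≈ 4200.8, ∠N ≈ 76.23°
|D| = √(15² + 4080²) ≈ 4080, ∠D ≈ 89.79°
|G| = 4200.8 / 4080 ≈ 1.0296
Gain = 20 log₁₀(1.0296) ≈ 0.25 dB
∠G = 76.23° − 89.79° = -13.56°

0.3 dB, -13.6°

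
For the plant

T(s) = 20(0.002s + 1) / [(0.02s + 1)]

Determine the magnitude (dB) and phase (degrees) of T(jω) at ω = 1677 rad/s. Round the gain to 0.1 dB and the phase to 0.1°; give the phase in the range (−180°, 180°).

6.4 dB, -14.9°

At ω = 1677 rad/s:
zero (1 + j1677·0.002) = 1 + j3.354 → |·| ≈ 3.4999, ∠ ≈ 73.40°
pole (1 + j1677·0.02) = 1 + j33.54 → |·| ≈ 33.555, ∠ ≈ 88.29°
|T| = 20 · 3.4999 / (33.555) ≈ 2.0861
Gain = 20 log₁₀(2.0861) ≈ 6.39 dB
∠T = (73.40°) − (88.29°) = -14.89°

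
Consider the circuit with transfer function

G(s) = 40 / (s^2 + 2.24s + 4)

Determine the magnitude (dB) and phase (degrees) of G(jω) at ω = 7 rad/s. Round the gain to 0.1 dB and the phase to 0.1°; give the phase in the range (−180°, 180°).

-1.5 dB, -160.8°

At s = jω = j7:
quadratic: (j7)² + 2.24·j7 + 4 = -45 + j15.68 → |·| ≈ 47.654, ∠ ≈ 160.79°
|G| = 40 / 47.654 ≈ 0.83938
Gain = 20 log₁₀(0.83938) ≈ -1.52 dB
∠G = 0.00° − 160.79° = -160.79°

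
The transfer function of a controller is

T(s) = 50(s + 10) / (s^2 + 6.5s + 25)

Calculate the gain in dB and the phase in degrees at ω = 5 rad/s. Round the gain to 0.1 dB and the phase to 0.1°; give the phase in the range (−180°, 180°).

24.7 dB, -63.4°

At s = jω = j5:
zero (s+10): 10 + j5 → |·| = √(10²+5²) = √125 ≈ 11.18, ∠ = arctan(5/10) ≈ 26.57°
quadratic: (j5)² + 6.5·j5 + 25 = 0 + j32.5 → |·| ≈ 32.5, ∠ ≈ 90.00°
|T| = 50 · 11.18 / 32.5 ≈ 17.2
Gain = 20 log₁₀(17.2) ≈ 24.71 dB
∠T = 26.57° − 90.00° = -63.43°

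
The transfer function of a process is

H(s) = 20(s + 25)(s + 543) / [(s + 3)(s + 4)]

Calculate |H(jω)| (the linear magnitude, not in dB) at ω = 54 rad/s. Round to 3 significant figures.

At s = jω = j54:
zero (s+25): 25 + j54 → |·| = √(25²+54²) = √3541 ≈ 59.506, ∠ = arctan(54/25) ≈ 65.16°
zero (s+543): 543 + j54 → |·| = √(543²+54²) = √297765 ≈ 545.68, ∠ = arctan(54/543) ≈ 5.68°
pole (s+3): 3 + j54 → |·| = √(3²+54²) = √2925 ≈ 54.083, ∠ = arctan(54/3) ≈ 86.82°
pole (s+4): 4 + j54 → |·| = √(4²+54²) = √2932 ≈ 54.148, ∠ = arctan(54/4) ≈ 85.76°
|H| = 20 · 32471 / 2928.5 ≈ 221.76

222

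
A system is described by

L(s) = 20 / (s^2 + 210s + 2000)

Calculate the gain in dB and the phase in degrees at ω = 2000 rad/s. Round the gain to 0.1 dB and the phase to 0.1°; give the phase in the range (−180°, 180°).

Substitute s = j2000:
Numerator: 20 = 20 + j0
Denominator: (j2000)^2 + 210(j2000) + 2000 = -3998000 + j420000
|N| = √(20² + 0²) ≈ 20, ∠N ≈ 0.00°
|D| = √(3998000² + 420000²) ≈ 4.02e+06, ∠D ≈ 174.00°
|L| = 20 / 4.02e+06 ≈ 4.9751e-06
Gain = 20 log₁₀(4.9751e-06) ≈ -106.06 dB
∠L = 0.00° − 174.00° = -174.00°

-106.1 dB, -174.0°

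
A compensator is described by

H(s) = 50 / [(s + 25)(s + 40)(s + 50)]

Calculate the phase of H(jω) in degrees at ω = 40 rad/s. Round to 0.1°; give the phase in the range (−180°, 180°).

-141.7°

At s = jω = j40:
pole (s+25): 25 + j40 → |·| = √(25²+40²) = √2225 ≈ 47.17, ∠ = arctan(40/25) ≈ 57.99°
pole (s+40): 40 + j40 → |·| = √(40²+40²) = √3200 ≈ 56.569, ∠ = arctan(40/40) ≈ 45.00°
pole (s+50): 50 + j40 → |·| = √(50²+40²) = √4100 ≈ 64.031, ∠ = arctan(40/50) ≈ 38.66°
∠H = 0.00° − 141.65° = -141.65°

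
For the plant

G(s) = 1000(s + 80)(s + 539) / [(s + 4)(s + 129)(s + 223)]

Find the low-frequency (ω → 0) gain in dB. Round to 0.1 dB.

G(0) = 1000·80·539 / (4·129·223) ≈ 374.73
20 log₁₀(374.73) ≈ 51.47 dB

51.5 dB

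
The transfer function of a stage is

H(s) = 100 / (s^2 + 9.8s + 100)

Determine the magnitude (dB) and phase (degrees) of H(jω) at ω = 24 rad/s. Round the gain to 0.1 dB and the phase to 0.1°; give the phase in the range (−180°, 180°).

At s = jω = j24:
quadratic: (j24)² + 9.8·j24 + 100 = -476 + j235.2 → |·| ≈ 530.94, ∠ ≈ 153.71°
|H| = 100 / 530.94 ≈ 0.18835
Gain = 20 log₁₀(0.18835) ≈ -14.50 dB
∠H = 0.00° − 153.71° = -153.71°

-14.5 dB, -153.7°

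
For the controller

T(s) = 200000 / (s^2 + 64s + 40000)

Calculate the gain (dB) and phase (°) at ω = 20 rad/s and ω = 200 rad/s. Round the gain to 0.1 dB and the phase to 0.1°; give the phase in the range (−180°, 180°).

At s = jω = j20:
quadratic: (j20)² + 64·j20 + 40000 = 39600 + j1280 → |·| ≈ 39621, ∠ ≈ 1.85°
|T| = 200000 / 39621 ≈ 5.0478
Gain = 20 log₁₀(5.0478) ≈ 14.06 dB
∠T = 0.00° − 1.85° = -1.85°

At s = jω = j200:
quadratic: (j200)² + 64·j200 + 40000 = 0 + j12800 → |·| ≈ 12800, ∠ ≈ 90.00°
|T| = 200000 / 12800 ≈ 15.625
Gain = 20 log₁₀(15.625) ≈ 23.88 dB
∠T = 0.00° − 90.00° = -90.00°

ω = 20: 14.1 dB, -1.9°; ω = 200: 23.9 dB, -90.0°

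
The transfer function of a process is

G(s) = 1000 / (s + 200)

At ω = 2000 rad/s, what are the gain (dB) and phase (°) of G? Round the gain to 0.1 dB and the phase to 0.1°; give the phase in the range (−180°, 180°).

-6.1 dB, -84.3°

Substitute s = j2000:
Numerator: 1000 = 1000 + j0
Denominator: (j2000) + 200 = 200 + j2000
|N| = √(1000² + 0²) ≈ 1000, ∠N ≈ 0.00°
|D| = √(200² + 2000²) ≈ 2010, ∠D ≈ 84.29°
|G| = 1000 / 2010 ≈ 0.49751
Gain = 20 log₁₀(0.49751) ≈ -6.06 dB
∠G = 0.00° − 84.29° = -84.29°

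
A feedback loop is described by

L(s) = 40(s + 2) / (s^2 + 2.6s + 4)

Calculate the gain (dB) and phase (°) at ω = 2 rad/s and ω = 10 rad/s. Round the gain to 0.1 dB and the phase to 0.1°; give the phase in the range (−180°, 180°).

ω = 2: 26.8 dB, -45.0°; ω = 10: 12.3 dB, -86.2°

At s = jω = j2:
zero (s+2): 2 + j2 → |·| = √(2²+2²) = √8 ≈ 2.8284, ∠ = arctan(2/2) ≈ 45.00°
quadratic: (j2)² + 2.6·j2 + 4 = 0 + j5.2 → |·| ≈ 5.2, ∠ ≈ 90.00°
|L| = 40 · 2.8284 / 5.2 ≈ 21.757
Gain = 20 log₁₀(21.757) ≈ 26.75 dB
∠L = 45.00° − 90.00° = -45.00°

At s = jω = j10:
zero (s+2): 2 + j10 → |·| = √(2²+10²) = √104 ≈ 10.198, ∠ = arctan(10/2) ≈ 78.69°
quadratic: (j10)² + 2.6·j10 + 4 = -96 + j26 → |·| ≈ 99.459, ∠ ≈ 164.85°
|L| = 40 · 10.198 / 99.459 ≈ 4.1014
Gain = 20 log₁₀(4.1014) ≈ 12.26 dB
∠L = 78.69° − 164.85° = -86.16°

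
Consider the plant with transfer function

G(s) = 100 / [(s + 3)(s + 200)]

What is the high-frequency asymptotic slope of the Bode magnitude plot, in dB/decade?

-40 dB/decade

Each pole contributes −20 dB/decade at high frequency; each zero contributes +20 dB/decade.
Net: 0 zero(s) − 2 pole(s) → -40 dB/decade.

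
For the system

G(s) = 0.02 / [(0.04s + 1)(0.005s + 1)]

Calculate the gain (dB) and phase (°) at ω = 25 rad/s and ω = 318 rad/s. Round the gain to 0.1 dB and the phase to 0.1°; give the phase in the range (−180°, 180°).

ω = 25: -37.1 dB, -52.1°; ω = 318: -61.6 dB, -143.3°

At ω = 25 rad/s:
pole (1 + j25·0.04) = 1 + j1 → |·| ≈ 1.4142, ∠ ≈ 45.00°
pole (1 + j25·0.005) = 1 + j0.125 → |·| ≈ 1.0078, ∠ ≈ 7.13°
|G| = 0.02 · 1 / (1.4142 · 1.0078) ≈ 0.014033
Gain = 20 log₁₀(0.014033) ≈ -37.06 dB
∠G = (0°) − (45.00° + 7.13°) = -52.13°

At ω = 318 rad/s:
pole (1 + j318·0.04) = 1 + j12.72 → |·| ≈ 12.759, ∠ ≈ 85.50°
pole (1 + j318·0.005) = 1 + j1.59 → |·| ≈ 1.8783, ∠ ≈ 57.83°
|G| = 0.02 · 1 / (12.759 · 1.8783) ≈ 0.00083454
Gain = 20 log₁₀(0.00083454) ≈ -61.57 dB
∠G = (0°) − (85.50° + 57.83°) = -143.33°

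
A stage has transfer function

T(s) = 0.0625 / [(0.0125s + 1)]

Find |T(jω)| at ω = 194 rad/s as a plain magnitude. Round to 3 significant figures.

At ω = 194 rad/s:
pole (1 + j194·0.0125) = 1 + j2.425 → |·| ≈ 2.6231, ∠ ≈ 67.59°
|T| = 0.0625 · 1 / (2.6231) ≈ 0.023827

0.0238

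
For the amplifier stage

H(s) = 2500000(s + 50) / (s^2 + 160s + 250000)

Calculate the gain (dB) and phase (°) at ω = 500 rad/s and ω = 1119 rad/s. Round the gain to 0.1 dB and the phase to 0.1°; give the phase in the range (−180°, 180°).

At s = jω = j500:
zero (s+50): 50 + j500 → |·| = √(50²+500²) = √252500 ≈ 502.49, ∠ = arctan(500/50) ≈ 84.29°
quadratic: (j500)² + 160·j500 + 250000 = 0 + j80000 → |·| ≈ 80000, ∠ ≈ 90.00°
|H| = 2500000 · 502.49 / 80000 ≈ 15703
Gain = 20 log₁₀(15703) ≈ 83.92 dB
∠H = 84.29° − 90.00° = -5.71°

At s = jω = j1119:
zero (s+50): 50 + j1119 → |·| = √(50²+1119²) = √1254661 ≈ 1120.1, ∠ = arctan(1119/50) ≈ 87.44°
quadratic: (j1119)² + 160·j1119 + 250000 = -1002161 + j179040 → |·| ≈ 1.018e+06, ∠ ≈ 169.87°
|H| = 2500000 · 1120.1 / 1.018e+06 ≈ 2750.7
Gain = 20 log₁₀(2750.7) ≈ 68.79 dB
∠H = 87.44° − 169.87° = -82.43°

ω = 500: 83.9 dB, -5.7°; ω = 1119: 68.8 dB, -82.4°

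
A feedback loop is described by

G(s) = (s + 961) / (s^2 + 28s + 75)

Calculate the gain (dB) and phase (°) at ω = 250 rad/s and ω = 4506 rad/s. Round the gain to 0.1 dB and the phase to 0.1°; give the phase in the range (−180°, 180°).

ω = 250: -36.0 dB, -159.0°; ω = 4506: -72.9 dB, -101.7°

Substitute s = j250:
Numerator: (j250) + 961 = 961 + j250
Denominator: (j250)^2 + 28(j250) + 75 = -62425 + j7000
|N| = √(961² + 250²) ≈ 992.99, ∠N ≈ 14.58°
|D| = √(62425² + 7000²) ≈ 62816, ∠D ≈ 173.60°
|G| = 992.99 / 62816 ≈ 0.015808
Gain = 20 log₁₀(0.015808) ≈ -36.02 dB
∠G = 14.58° − 173.60° = -159.02°

Substitute s = j4506:
Numerator: (j4506) + 961 = 961 + j4506
Denominator: (j4506)^2 + 28(j4506) + 75 = -20303961 + j126168
|N| = √(961² + 4506²) ≈ 4607.3, ∠N ≈ 77.96°
|D| = √(20303961² + 126168²) ≈ 2.0304e+07, ∠D ≈ 179.64°
|G| = 4607.3 / 2.0304e+07 ≈ 0.00022692
Gain = 20 log₁₀(0.00022692) ≈ -72.88 dB
∠G = 77.96° − 179.64° = -101.68°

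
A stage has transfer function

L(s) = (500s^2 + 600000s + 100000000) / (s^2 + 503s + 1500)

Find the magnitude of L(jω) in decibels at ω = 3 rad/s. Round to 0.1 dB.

Substitute s = j3:
Numerator: 500(j3)^2 + 600000(j3) + 100000000 = 99995500 + j1800000
Denominator: (j3)^2 + 503(j3) + 1500 = 1491 + j1509
|N| = √(99995500² + 1800000²) ≈ 1.0001e+08, ∠N ≈ 1.03°
|D| = √(1491² + 1509²) ≈ 2121.4, ∠D ≈ 45.34°
|L| = 1.0001e+08 / 2121.4 ≈ 47143
Gain = 20 log₁₀(47143) ≈ 93.47 dB

93.5 dB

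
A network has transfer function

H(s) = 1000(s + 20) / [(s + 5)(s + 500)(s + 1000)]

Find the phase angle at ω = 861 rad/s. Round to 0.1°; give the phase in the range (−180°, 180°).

At s = jω = j861:
zero (s+20): 20 + j861 → |·| = √(20²+861²) = √741721 ≈ 861.23, ∠ = arctan(861/20) ≈ 88.67°
pole (s+5): 5 + j861 → |·| = √(5²+861²) = √741346 ≈ 861.01, ∠ = arctan(861/5) ≈ 89.67°
pole (s+500): 500 + j861 → |·| = √(500²+861²) = √991321 ≈ 995.65, ∠ = arctan(861/500) ≈ 59.86°
pole (s+1000): 1000 + j861 → |·| = √(1000²+861²) = √1741321 ≈ 1319.6, ∠ = arctan(861/1000) ≈ 40.73°
∠H = 88.67° − 190.26° = -101.59°

-101.6°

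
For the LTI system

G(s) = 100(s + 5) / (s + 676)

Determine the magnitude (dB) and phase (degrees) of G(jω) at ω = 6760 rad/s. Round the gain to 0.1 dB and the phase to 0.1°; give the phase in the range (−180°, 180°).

40.0 dB, 5.7°

At s = jω = j6760:
zero (s+5): 5 + j6760 → |·| = √(5²+6760²) = √45697625 ≈ 6760, ∠ = arctan(6760/5) ≈ 89.96°
pole (s+676): 676 + j6760 → |·| = √(676²+6760²) = √46154576 ≈ 6793.7, ∠ = arctan(6760/676) ≈ 84.29°
|G| = 100 · 6760 / 6793.7 ≈ 99.504
Gain = 20 log₁₀(99.504) ≈ 39.96 dB
∠G = 89.96° − 84.29° = 5.67°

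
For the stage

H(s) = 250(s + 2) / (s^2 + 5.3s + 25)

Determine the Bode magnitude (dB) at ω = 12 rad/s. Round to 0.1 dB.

At s = jω = j12:
zero (s+2): 2 + j12 → |·| = √(2²+12²) = √148 ≈ 12.166, ∠ = arctan(12/2) ≈ 80.54°
quadratic: (j12)² + 5.3·j12 + 25 = -119 + j63.6 → |·| ≈ 134.93, ∠ ≈ 151.88°
|H| = 250 · 12.166 / 134.93 ≈ 22.541
Gain = 20 log₁₀(22.541) ≈ 27.06 dB

27.1 dB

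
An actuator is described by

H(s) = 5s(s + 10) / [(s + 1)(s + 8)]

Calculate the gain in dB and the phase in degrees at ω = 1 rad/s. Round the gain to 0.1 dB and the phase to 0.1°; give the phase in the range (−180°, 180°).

At s = jω = j1:
zero (s+10): 10 + j1 → |·| = √(10²+1²) = √101 ≈ 10.05, ∠ = arctan(1/10) ≈ 5.71°
zero at origin: s = j1 → |·| = 1, ∠ = 90.00°
pole (s+1): 1 + j1 → |·| = √(1²+1²) = √2 ≈ 1.4142, ∠ = arctan(1/1) ≈ 45.00°
pole (s+8): 8 + j1 → |·| = √(8²+1²) = √65 ≈ 8.0623, ∠ = arctan(1/8) ≈ 7.13°
|H| = 5 · 10.05 / 11.402 ≈ 4.4071
Gain = 20 log₁₀(4.4071) ≈ 12.88 dB
∠H = 95.71° − 52.13° = 43.58°

12.9 dB, 43.6°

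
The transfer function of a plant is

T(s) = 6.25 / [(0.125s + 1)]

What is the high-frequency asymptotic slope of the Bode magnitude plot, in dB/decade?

-20 dB/decade

Each pole contributes −20 dB/decade at high frequency; each zero contributes +20 dB/decade.
Net: 0 zero(s) − 1 pole(s) → -20 dB/decade.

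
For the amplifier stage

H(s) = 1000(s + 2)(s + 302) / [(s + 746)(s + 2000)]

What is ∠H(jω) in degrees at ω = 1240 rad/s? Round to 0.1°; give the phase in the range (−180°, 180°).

75.5°

At s = jω = j1240:
zero (s+2): 2 + j1240 → |·| = √(2²+1240²) = √1537604 ≈ 1240, ∠ = arctan(1240/2) ≈ 89.91°
zero (s+302): 302 + j1240 → |·| = √(302²+1240²) = √1628804 ≈ 1276.2, ∠ = arctan(1240/302) ≈ 76.31°
pole (s+746): 746 + j1240 → |·| = √(746²+1240²) = √2094116 ≈ 1447.1, ∠ = arctan(1240/746) ≈ 58.97°
pole (s+2000): 2000 + j1240 → |·| = √(2000²+1240²) = √5537600 ≈ 2353.2, ∠ = arctan(1240/2000) ≈ 31.80°
∠H = 166.22° − 90.77° = 75.45°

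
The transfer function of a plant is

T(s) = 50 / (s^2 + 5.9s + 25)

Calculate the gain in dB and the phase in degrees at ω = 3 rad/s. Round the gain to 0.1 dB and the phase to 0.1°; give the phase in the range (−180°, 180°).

6.4 dB, -47.9°

At s = jω = j3:
quadratic: (j3)² + 5.9·j3 + 25 = 16 + j17.7 → |·| ≈ 23.86, ∠ ≈ 47.89°
|T| = 50 / 23.86 ≈ 2.0956
Gain = 20 log₁₀(2.0956) ≈ 6.43 dB
∠T = 0.00° − 47.89° = -47.89°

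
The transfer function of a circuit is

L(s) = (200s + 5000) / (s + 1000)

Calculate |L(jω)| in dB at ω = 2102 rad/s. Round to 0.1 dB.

45.1 dB

Substitute s = j2102:
Numerator: 200(j2102) + 5000 = 5000 + j420400
Denominator: (j2102) + 1000 = 1000 + j2102
|N| = √(5000² + 420400²) ≈ 4.2043e+05, ∠N ≈ 89.32°
|D| = √(1000² + 2102²) ≈ 2327.7, ∠D ≈ 64.56°
|L| = 4.2043e+05 / 2327.7 ≈ 180.62
Gain = 20 log₁₀(180.62) ≈ 45.14 dB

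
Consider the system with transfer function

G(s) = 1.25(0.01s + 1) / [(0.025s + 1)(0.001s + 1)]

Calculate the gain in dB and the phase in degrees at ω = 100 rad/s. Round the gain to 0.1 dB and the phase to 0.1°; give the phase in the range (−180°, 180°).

At ω = 100 rad/s:
zero (1 + j100·0.01) = 1 + j1 → |·| ≈ 1.4142, ∠ ≈ 45.00°
pole (1 + j100·0.025) = 1 + j2.5 → |·| ≈ 2.6926, ∠ ≈ 68.20°
pole (1 + j100·0.001) = 1 + j0.1 → |·| ≈ 1.005, ∠ ≈ 5.71°
|G| = 1.25 · 1.4142 / (2.6926 · 1.005) ≈ 0.65326
Gain = 20 log₁₀(0.65326) ≈ -3.70 dB
∠G = (45.00°) − (68.20° + 5.71°) = -28.91°

-3.7 dB, -28.9°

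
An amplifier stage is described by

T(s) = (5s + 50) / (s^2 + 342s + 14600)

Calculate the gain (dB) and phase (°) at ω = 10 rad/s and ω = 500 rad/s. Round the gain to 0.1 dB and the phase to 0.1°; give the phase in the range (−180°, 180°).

ω = 10: -46.5 dB, 31.7°; ω = 500: -41.3 dB, -55.2°

Substitute s = j10:
Numerator: 5(j10) + 50 = 50 + j50
Denominator: (j10)^2 + 342(j10) + 14600 = 14500 + j3420
|N| = √(50² + 50²) ≈ 70.711, ∠N ≈ 45.00°
|D| = √(14500² + 3420²) ≈ 14898, ∠D ≈ 13.27°
|T| = 70.711 / 14898 ≈ 0.0047463
Gain = 20 log₁₀(0.0047463) ≈ -46.47 dB
∠T = 45.00° − 13.27° = 31.73°

Substitute s = j500:
Numerator: 5(j500) + 50 = 50 + j2500
Denominator: (j500)^2 + 342(j500) + 14600 = -235400 + j171000
|N| = √(50² + 2500²) ≈ 2500.5, ∠N ≈ 88.85°
|D| = √(235400² + 171000²) ≈ 2.9095e+05, ∠D ≈ 144.00°
|T| = 2500.5 / 2.9095e+05 ≈ 0.0085943
Gain = 20 log₁₀(0.0085943) ≈ -41.32 dB
∠T = 88.85° − 144.00° = -55.15°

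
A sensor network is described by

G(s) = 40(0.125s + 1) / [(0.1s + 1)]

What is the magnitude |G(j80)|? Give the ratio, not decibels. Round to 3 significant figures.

At ω = 80 rad/s:
zero (1 + j80·0.125) = 1 + j10 → |·| ≈ 10.05, ∠ ≈ 84.29°
pole (1 + j80·0.1) = 1 + j8 → |·| ≈ 8.0623, ∠ ≈ 82.87°
|G| = 40 · 10.05 / (8.0623) ≈ 49.862

49.9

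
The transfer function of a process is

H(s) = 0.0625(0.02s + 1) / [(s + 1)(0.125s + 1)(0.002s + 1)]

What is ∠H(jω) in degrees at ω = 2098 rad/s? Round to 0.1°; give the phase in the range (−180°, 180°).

-167.7°

At ω = 2098 rad/s:
zero (1 + j2098·0.02) = 1 + j41.96 → |·| ≈ 41.972, ∠ ≈ 88.63°
pole (1 + j2098·1) = 1 + j2098 → |·| ≈ 2098, ∠ ≈ 89.97°
pole (1 + j2098·0.125) = 1 + j262.25 → |·| ≈ 262.25, ∠ ≈ 89.78°
pole (1 + j2098·0.002) = 1 + j4.196 → |·| ≈ 4.3135, ∠ ≈ 76.60°
∠H = (88.63°) − (89.97° + 89.78° + 76.60°) = -167.72°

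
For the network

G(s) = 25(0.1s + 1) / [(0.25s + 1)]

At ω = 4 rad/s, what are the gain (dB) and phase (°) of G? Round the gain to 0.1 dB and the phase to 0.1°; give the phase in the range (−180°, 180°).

25.6 dB, -23.2°

At ω = 4 rad/s:
zero (1 + j4·0.1) = 1 + j0.4 → |·| ≈ 1.077, ∠ ≈ 21.80°
pole (1 + j4·0.25) = 1 + j1 → |·| ≈ 1.4142, ∠ ≈ 45.00°
|G| = 25 · 1.077 / (1.4142) ≈ 19.039
Gain = 20 log₁₀(19.039) ≈ 25.59 dB
∠G = (21.80°) − (45.00°) = -23.20°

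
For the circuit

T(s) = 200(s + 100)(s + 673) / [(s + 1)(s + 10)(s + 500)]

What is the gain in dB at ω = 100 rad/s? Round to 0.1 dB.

At s = jω = j100:
zero (s+100): 100 + j100 → |·| = √(100²+100²) = √20000 ≈ 141.42, ∠ = arctan(100/100) ≈ 45.00°
zero (s+673): 673 + j100 → |·| = √(673²+100²) = √462929 ≈ 680.39, ∠ = arctan(100/673) ≈ 8.45°
pole (s+1): 1 + j100 → |·| = √(1²+100²) = √10001 ≈ 100, ∠ = arctan(100/1) ≈ 89.43°
pole (s+10): 10 + j100 → |·| = √(10²+100²) = √10100 ≈ 100.5, ∠ = arctan(100/10) ≈ 84.29°
pole (s+500): 500 + j100 → |·| = √(500²+100²) = √260000 ≈ 509.9, ∠ = arctan(100/500) ≈ 11.31°
|T| = 200 · 96221 / 5.1245e+06 ≈ 3.7553
Gain = 20 log₁₀(3.7553) ≈ 11.49 dB

11.5 dB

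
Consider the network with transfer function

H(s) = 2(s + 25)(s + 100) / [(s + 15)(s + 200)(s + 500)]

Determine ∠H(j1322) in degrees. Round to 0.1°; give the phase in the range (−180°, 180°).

-65.4°

At s = jω = j1322:
zero (s+25): 25 + j1322 → |·| = √(25²+1322²) = √1748309 ≈ 1322.2, ∠ = arctan(1322/25) ≈ 88.92°
zero (s+100): 100 + j1322 → |·| = √(100²+1322²) = √1757684 ≈ 1325.8, ∠ = arctan(1322/100) ≈ 85.67°
pole (s+15): 15 + j1322 → |·| = √(15²+1322²) = √1747909 ≈ 1322.1, ∠ = arctan(1322/15) ≈ 89.35°
pole (s+200): 200 + j1322 → |·| = √(200²+1322²) = √1787684 ≈ 1337, ∠ = arctan(1322/200) ≈ 81.40°
pole (s+500): 500 + j1322 → |·| = √(500²+1322²) = √1997684 ≈ 1413.4, ∠ = arctan(1322/500) ≈ 69.28°
∠H = 174.59° − 240.03° = -65.44°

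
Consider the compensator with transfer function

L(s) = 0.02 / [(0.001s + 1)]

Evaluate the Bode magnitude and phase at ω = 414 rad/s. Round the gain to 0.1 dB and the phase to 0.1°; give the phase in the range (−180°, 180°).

At ω = 414 rad/s:
pole (1 + j414·0.001) = 1 + j0.414 → |·| ≈ 1.0823, ∠ ≈ 22.49°
|L| = 0.02 · 1 / (1.0823) ≈ 0.018479
Gain = 20 log₁₀(0.018479) ≈ -34.67 dB
∠L = (0°) − (22.49°) = -22.49°

-34.7 dB, -22.5°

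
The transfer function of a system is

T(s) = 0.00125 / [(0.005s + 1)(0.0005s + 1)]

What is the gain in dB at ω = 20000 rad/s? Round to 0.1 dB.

-118.1 dB

At ω = 20000 rad/s:
pole (1 + j20000·0.005) = 1 + j100 → |·| ≈ 100, ∠ ≈ 89.43°
pole (1 + j20000·0.0005) = 1 + j10 → |·| ≈ 10.05, ∠ ≈ 84.29°
|T| = 0.00125 · 1 / (100 · 10.05) ≈ 1.2438e-06
Gain = 20 log₁₀(1.2438e-06) ≈ -118.10 dB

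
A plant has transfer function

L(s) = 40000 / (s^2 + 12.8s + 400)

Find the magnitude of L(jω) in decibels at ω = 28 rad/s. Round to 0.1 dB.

37.6 dB

At s = jω = j28:
quadratic: (j28)² + 12.8·j28 + 400 = -384 + j358.4 → |·| ≈ 525.27, ∠ ≈ 136.97°
|L| = 40000 / 525.27 ≈ 76.151
Gain = 20 log₁₀(76.151) ≈ 37.63 dB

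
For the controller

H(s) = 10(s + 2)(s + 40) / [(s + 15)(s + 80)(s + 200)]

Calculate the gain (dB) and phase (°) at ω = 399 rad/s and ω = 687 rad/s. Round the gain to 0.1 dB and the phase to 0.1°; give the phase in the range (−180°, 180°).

At s = jω = j399:
zero (s+2): 2 + j399 → |·| = √(2²+399²) = √159205 ≈ 399.01, ∠ = arctan(399/2) ≈ 89.71°
zero (s+40): 40 + j399 → |·| = √(40²+399²) = √160801 ≈ 401, ∠ = arctan(399/40) ≈ 84.28°
pole (s+15): 15 + j399 → |·| = √(15²+399²) = √159426 ≈ 399.28, ∠ = arctan(399/15) ≈ 87.85°
pole (s+80): 80 + j399 → |·| = √(80²+399²) = √165601 ≈ 406.94, ∠ = arctan(399/80) ≈ 78.66°
pole (s+200): 200 + j399 → |·| = √(200²+399²) = √199201 ≈ 446.32, ∠ = arctan(399/200) ≈ 63.38°
|H| = 10 · 1.6e+05 / 7.2519e+07 ≈ 0.022063
Gain = 20 log₁₀(0.022063) ≈ -33.13 dB
∠H = 173.99° − 229.89° = -55.90°

At s = jω = j687:
zero (s+2): 2 + j687 → |·| = √(2²+687²) = √471973 ≈ 687, ∠ = arctan(687/2) ≈ 89.83°
zero (s+40): 40 + j687 → |·| = √(40²+687²) = √473569 ≈ 688.16, ∠ = arctan(687/40) ≈ 86.67°
pole (s+15): 15 + j687 → |·| = √(15²+687²) = √472194 ≈ 687.16, ∠ = arctan(687/15) ≈ 88.75°
pole (s+80): 80 + j687 → |·| = √(80²+687²) = √478369 ≈ 691.64, ∠ = arctan(687/80) ≈ 83.36°
pole (s+200): 200 + j687 → |·| = √(200²+687²) = √511969 ≈ 715.52, ∠ = arctan(687/200) ≈ 73.77°
|H| = 10 · 4.7277e+05 / 3.4006e+08 ≈ 0.013903
Gain = 20 log₁₀(0.013903) ≈ -37.14 dB
∠H = 176.50° − 245.88° = -69.38°

ω = 399: -33.1 dB, -55.9°; ω = 687: -37.1 dB, -69.4°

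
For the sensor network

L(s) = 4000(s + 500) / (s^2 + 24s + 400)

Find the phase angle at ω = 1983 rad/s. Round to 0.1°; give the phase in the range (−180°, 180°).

-103.5°

At s = jω = j1983:
zero (s+500): 500 + j1983 → |·| = √(500²+1983²) = √4182289 ≈ 2045.1, ∠ = arctan(1983/500) ≈ 75.85°
quadratic: (j1983)² + 24·j1983 + 400 = -3931889 + j47592 → |·| ≈ 3.9322e+06, ∠ ≈ 179.31°
∠L = 75.85° − 179.31° = -103.46°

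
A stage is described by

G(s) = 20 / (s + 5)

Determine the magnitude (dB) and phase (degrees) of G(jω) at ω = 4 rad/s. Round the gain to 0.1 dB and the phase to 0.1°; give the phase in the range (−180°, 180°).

Substitute s = j4:
Numerator: 20 = 20 + j0
Denominator: (j4) + 5 = 5 + j4
|N| = √(20² + 0²) ≈ 20, ∠N ≈ 0.00°
|D| = √(5² + 4²) ≈ 6.4031, ∠D ≈ 38.66°
|G| = 20 / 6.4031 ≈ 3.1235
Gain = 20 log₁₀(3.1235) ≈ 9.89 dB
∠G = 0.00° − 38.66° = -38.66°

9.9 dB, -38.7°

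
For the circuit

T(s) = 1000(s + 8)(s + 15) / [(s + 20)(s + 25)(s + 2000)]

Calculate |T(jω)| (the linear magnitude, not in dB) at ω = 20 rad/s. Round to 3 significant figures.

At s = jω = j20:
zero (s+8): 8 + j20 → |·| = √(8²+20²) = √464 ≈ 21.541, ∠ = arctan(20/8) ≈ 68.20°
zero (s+15): 15 + j20 → |·| = √(15²+20²) = √625 ≈ 25, ∠ = arctan(20/15) ≈ 53.13°
pole (s+20): 20 + j20 → |·| = √(20²+20²) = √800 ≈ 28.284, ∠ = arctan(20/20) ≈ 45.00°
pole (s+25): 25 + j20 → |·| = √(25²+20²) = √1025 ≈ 32.016, ∠ = arctan(20/25) ≈ 38.66°
pole (s+2000): 2000 + j20 → |·| = √(2000²+20²) = √4000400 ≈ 2000.1, ∠ = arctan(20/2000) ≈ 0.57°
|T| = 1000 · 538.52 / 1.8112e+06 ≈ 0.29733

0.297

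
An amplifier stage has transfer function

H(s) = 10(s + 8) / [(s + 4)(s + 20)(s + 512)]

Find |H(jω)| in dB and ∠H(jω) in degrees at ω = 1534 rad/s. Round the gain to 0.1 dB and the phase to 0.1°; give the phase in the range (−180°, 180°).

At s = jω = j1534:
zero (s+8): 8 + j1534 → |·| = √(8²+1534²) = √2353220 ≈ 1534, ∠ = arctan(1534/8) ≈ 89.70°
pole (s+4): 4 + j1534 → |·| = √(4²+1534²) = √2353172 ≈ 1534, ∠ = arctan(1534/4) ≈ 89.85°
pole (s+20): 20 + j1534 → |·| = √(20²+1534²) = √2353556 ≈ 1534.1, ∠ = arctan(1534/20) ≈ 89.25°
pole (s+512): 512 + j1534 → |·| = √(512²+1534²) = √2615300 ≈ 1617.2, ∠ = arctan(1534/512) ≈ 71.54°
|H| = 10 · 1534 / 3.8058e+09 ≈ 4.0307e-06
Gain = 20 log₁₀(4.0307e-06) ≈ -107.89 dB
∠H = 89.70° − 250.64° = -160.94°

-107.9 dB, -160.9°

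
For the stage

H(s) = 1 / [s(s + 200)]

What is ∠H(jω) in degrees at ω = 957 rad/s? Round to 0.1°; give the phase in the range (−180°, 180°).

At s = jω = j957:
pole (s+200): 200 + j957 → |·| = √(200²+957²) = √955849 ≈ 977.68, ∠ = arctan(957/200) ≈ 78.20°
pole at origin: |s| = 957, ∠ = 90.00° (in denominator)
∠H = 0.00° − 168.20° = -168.20°

-168.2°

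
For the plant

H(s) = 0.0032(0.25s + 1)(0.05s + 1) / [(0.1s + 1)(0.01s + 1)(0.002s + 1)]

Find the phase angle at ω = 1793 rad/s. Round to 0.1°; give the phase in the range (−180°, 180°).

At ω = 1793 rad/s:
zero (1 + j1793·0.25) = 1 + j448.25 → |·| ≈ 448.25, ∠ ≈ 89.87°
zero (1 + j1793·0.05) = 1 + j89.65 → |·| ≈ 89.656, ∠ ≈ 89.36°
pole (1 + j1793·0.1) = 1 + j179.3 → |·| ≈ 179.3, ∠ ≈ 89.68°
pole (1 + j1793·0.01) = 1 + j17.93 → |·| ≈ 17.958, ∠ ≈ 86.81°
pole (1 + j1793·0.002) = 1 + j3.586 → |·| ≈ 3.7228, ∠ ≈ 74.42°
∠H = (89.87° + 89.36°) − (89.68° + 86.81° + 74.42°) = -71.68°

-71.7°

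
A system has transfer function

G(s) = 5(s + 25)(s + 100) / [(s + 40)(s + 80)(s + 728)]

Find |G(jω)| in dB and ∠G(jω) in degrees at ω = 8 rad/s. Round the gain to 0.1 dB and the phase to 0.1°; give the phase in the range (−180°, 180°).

At s = jω = j8:
zero (s+25): 25 + j8 → |·| = √(25²+8²) = √689 ≈ 26.249, ∠ = arctan(8/25) ≈ 17.74°
zero (s+100): 100 + j8 → |·| = √(100²+8²) = √10064 ≈ 100.32, ∠ = arctan(8/100) ≈ 4.57°
pole (s+40): 40 + j8 → |·| = √(40²+8²) = √1664 ≈ 40.792, ∠ = arctan(8/40) ≈ 11.31°
pole (s+80): 80 + j8 → |·| = √(80²+8²) = √6464 ≈ 80.399, ∠ = arctan(8/80) ≈ 5.71°
pole (s+728): 728 + j8 → |·| = √(728²+8²) = √530048 ≈ 728.04, ∠ = arctan(8/728) ≈ 0.63°
|G| = 5 · 2633.3 / 2.3877e+06 ≈ 0.0055143
Gain = 20 log₁₀(0.0055143) ≈ -45.17 dB
∠G = 22.31° − 17.65° = 4.66°

-45.2 dB, 4.7°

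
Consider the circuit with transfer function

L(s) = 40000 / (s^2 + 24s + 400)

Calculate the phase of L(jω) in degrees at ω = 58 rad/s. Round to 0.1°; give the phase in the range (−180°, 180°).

At s = jω = j58:
quadratic: (j58)² + 24·j58 + 400 = -2964 + j1392 → |·| ≈ 3274.6, ∠ ≈ 154.84°
∠L = 0.00° − 154.84° = -154.84°

-154.8°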